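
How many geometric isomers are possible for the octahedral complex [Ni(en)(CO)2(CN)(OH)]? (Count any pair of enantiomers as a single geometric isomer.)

In an octahedral complex each vertex has one trans partner and four cis neighbours.
Each en is bidentate and must span two cis positions.
Working through the distinct placements yields 4 geometric isomers: CO cis (3 arrangements, 2 chiral); CO trans.

4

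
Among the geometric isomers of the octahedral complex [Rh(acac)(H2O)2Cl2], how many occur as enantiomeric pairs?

1

Each acac is bidentate and must span two cis positions.
The distinct arrangements are (3 in all): H2O cis, Cl trans; H2O cis, Cl cis (chiral); H2O trans, Cl cis.
One of these lacks any improper symmetry element and so occurs as an enantiomeric pair, giving 3 + 1 = 4 stereoisomers in total.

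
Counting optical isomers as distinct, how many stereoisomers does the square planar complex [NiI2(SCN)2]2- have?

Systematic placement gives 2 geometric isomers: I cis; I trans.
Each arrangement has an internal mirror plane or centre of symmetry, so none is chiral.

2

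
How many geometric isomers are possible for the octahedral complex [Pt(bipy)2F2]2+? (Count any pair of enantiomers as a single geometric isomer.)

The six octahedral sites form three mutually perpendicular trans pairs.
Each bipy is bidentate and must span two cis positions.
Systematic placement gives 2 geometric isomers: F trans; F cis (chiral).

2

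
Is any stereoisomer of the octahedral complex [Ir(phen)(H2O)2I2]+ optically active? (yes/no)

In an octahedral complex each vertex has one trans partner and four cis neighbours.
Each phen is bidentate and must span two cis positions.
The distinct arrangements are (3 in all): H2O trans, I cis; H2O cis, I cis (chiral); H2O cis, I trans.
One of these lacks any improper symmetry element and so occurs as an enantiomeric pair, giving 3 + 1 = 4 stereoisomers in total.

yes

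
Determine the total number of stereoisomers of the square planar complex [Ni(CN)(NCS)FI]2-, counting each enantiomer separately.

In a square planar complex each vertex has one trans partner and two cis neighbours.
The distinct arrangements are (3 in all): (CN/I trans, F/NCS trans); (CN/NCS trans, F/I trans); (CN/F trans, I/NCS trans).
Each arrangement has an internal mirror plane or centre of symmetry, so none is chiral.

3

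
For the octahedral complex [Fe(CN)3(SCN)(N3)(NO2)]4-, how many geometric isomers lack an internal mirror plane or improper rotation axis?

1

In an octahedral complex each vertex has one trans partner and four cis neighbours.
There are 4 geometric isomers: CN mer (3 arrangements); CN fac (chiral).
One of these lacks any improper symmetry element and so occurs as an enantiomeric pair, giving 4 + 1 = 5 stereoisomers in total.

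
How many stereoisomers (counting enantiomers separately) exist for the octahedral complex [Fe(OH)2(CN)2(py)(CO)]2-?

8

The six octahedral sites form three mutually perpendicular trans pairs.
The distinct arrangements are (6 in all): OH cis, CN trans; OH trans, CN trans; OH cis, CN cis (3 arrangements, 2 chiral); OH trans, CN cis.
Of these, 2 lack any improper symmetry element and so occur as enantiomeric pairs, giving 6 + 2 = 8 stereoisomers in total.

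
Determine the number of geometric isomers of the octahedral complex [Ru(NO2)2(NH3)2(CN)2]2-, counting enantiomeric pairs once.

5

The six octahedral sites form three mutually perpendicular trans pairs.
The distinct arrangements are (5 in all): NO2 trans, NH3 trans, CN trans; NO2 cis, NH3 cis, CN trans; NO2 trans, NH3 cis, CN cis; NO2 cis, NH3 cis, CN cis (chiral); NO2 cis, NH3 trans, CN cis.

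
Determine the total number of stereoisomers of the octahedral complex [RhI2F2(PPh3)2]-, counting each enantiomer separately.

6

An octahedron has six vertices in three trans pairs; every non-trans pair is cis.
The distinct arrangements are (5 in all): I trans, F trans, PPh3 trans; I cis, F trans, PPh3 cis; I cis, F cis, PPh3 trans; I cis, F cis, PPh3 cis (chiral); I trans, F cis, PPh3 cis.
One of these lacks any improper symmetry element and so occurs as an enantiomeric pair, giving 5 + 1 = 6 stereoisomers in total.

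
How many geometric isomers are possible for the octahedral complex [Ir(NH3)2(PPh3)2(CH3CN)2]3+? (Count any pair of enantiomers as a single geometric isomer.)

The distinct arrangements are (5 in all): NH3 trans, PPh3 trans, CH3CN trans; NH3 cis, PPh3 cis, CH3CN trans; NH3 cis, PPh3 trans, CH3CN cis; NH3 cis, PPh3 cis, CH3CN cis (chiral); NH3 trans, PPh3 cis, CH3CN cis.

5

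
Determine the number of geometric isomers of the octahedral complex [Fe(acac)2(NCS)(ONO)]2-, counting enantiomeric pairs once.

2

In an octahedral complex each vertex has one trans partner and four cis neighbours.
Each acac is bidentate and must span two cis positions.
Systematic placement gives 2 geometric isomers: NCS and ONO mutually trans; NCS and ONO mutually cis (chiral).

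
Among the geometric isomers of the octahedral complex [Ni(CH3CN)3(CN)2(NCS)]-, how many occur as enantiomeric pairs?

0

Working through the distinct placements yields 3 geometric isomers: CH3CN mer, CN cis; CH3CN mer, CN trans; CH3CN fac, CN cis.
Each arrangement has an internal mirror plane or centre of symmetry, so none is chiral.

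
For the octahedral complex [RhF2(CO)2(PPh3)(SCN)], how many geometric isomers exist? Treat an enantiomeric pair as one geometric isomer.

The six octahedral sites form three mutually perpendicular trans pairs.
There are 6 geometric isomers: F trans, CO trans; F cis, CO trans; F cis, CO cis (3 arrangements, 2 chiral); F trans, CO cis.

6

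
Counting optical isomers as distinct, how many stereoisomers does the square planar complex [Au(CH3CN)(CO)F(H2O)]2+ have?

In a square planar complex each vertex has one trans partner and two cis neighbours.
Systematic placement gives 3 geometric isomers: (CH3CN/F trans, CO/H2O trans); (CH3CN/H2O trans, CO/F trans); (CH3CN/CO trans, F/H2O trans).
Each arrangement has an internal mirror plane or centre of symmetry, so none is chiral.

3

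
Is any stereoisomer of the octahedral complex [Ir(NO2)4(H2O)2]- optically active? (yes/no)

no

An octahedron has six vertices in three trans pairs; every non-trans pair is cis.
Working through the distinct placements yields 2 geometric isomers: H2O trans; H2O cis.
Each arrangement has an internal mirror plane or centre of symmetry, so none is chiral.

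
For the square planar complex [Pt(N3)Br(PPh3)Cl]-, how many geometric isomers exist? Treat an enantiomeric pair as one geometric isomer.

3

Working through the distinct placements yields 3 geometric isomers: (Br/N3 trans, Cl/PPh3 trans); (Br/PPh3 trans, Cl/N3 trans); (Br/Cl trans, N3/PPh3 trans).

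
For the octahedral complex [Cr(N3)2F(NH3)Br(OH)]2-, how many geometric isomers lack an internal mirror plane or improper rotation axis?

6

In an octahedral complex each vertex has one trans partner and four cis neighbours.
Exhaustive case analysis gives 9 geometric isomers.
Of these, 6 lack any improper symmetry element and so occur as enantiomeric pairs, giving 9 + 6 = 15 stereoisomers in total.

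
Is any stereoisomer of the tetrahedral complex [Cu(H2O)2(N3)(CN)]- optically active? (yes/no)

All four vertices of a tetrahedron are equivalent and mutually adjacent, so cis/trans isomerism cannot arise.
Only one geometric arrangement is possible.

no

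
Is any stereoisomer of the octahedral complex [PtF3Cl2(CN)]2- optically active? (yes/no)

An octahedron has six vertices in three trans pairs; every non-trans pair is cis.
Systematic placement gives 3 geometric isomers: F mer, Cl cis; F mer, Cl trans; F fac, Cl cis.
Each arrangement has an internal mirror plane or centre of symmetry, so none is chiral.

no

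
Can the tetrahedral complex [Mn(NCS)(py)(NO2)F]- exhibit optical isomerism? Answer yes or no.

All four vertices of a tetrahedron are equivalent and mutually adjacent, so cis/trans isomerism cannot arise.
Only one geometric arrangement is possible; it has no improper symmetry element, so it exists as a pair of enantiomers (2 stereoisomers).

yes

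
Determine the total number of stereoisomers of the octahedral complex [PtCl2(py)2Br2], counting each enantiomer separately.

6

In an octahedral complex each vertex has one trans partner and four cis neighbours.
Working through the distinct placements yields 5 geometric isomers: Cl trans, py trans, Br trans; Cl cis, py cis, Br trans; Cl cis, py trans, Br cis; Cl cis, py cis, Br cis (chiral); Cl trans, py cis, Br cis.
One of these lacks any improper symmetry element and so occurs as an enantiomeric pair, giving 5 + 1 = 6 stereoisomers in total.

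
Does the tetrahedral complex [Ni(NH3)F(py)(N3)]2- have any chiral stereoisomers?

Only one geometric arrangement is possible; it has no improper symmetry element, so it exists as a pair of enantiomers (2 stereoisomers).

yes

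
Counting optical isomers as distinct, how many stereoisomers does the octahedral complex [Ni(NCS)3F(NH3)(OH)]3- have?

5

The six octahedral sites form three mutually perpendicular trans pairs.
Working through the distinct placements yields 4 geometric isomers: NCS mer (3 arrangements); NCS fac (chiral).
One of these lacks any improper symmetry element and so occurs as an enantiomeric pair, giving 4 + 1 = 5 stereoisomers in total.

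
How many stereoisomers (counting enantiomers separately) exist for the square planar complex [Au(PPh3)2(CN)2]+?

2

In a square planar complex each vertex has one trans partner and two cis neighbours.
The distinct arrangements are (2 in all): PPh3 cis; PPh3 trans.
Each arrangement has an internal mirror plane or centre of symmetry, so none is chiral.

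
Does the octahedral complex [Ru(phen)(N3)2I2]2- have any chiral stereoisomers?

yes

In an octahedral complex each vertex has one trans partner and four cis neighbours.
Each phen is bidentate and must span two cis positions.
There are 3 geometric isomers: N3 cis, I trans; N3 cis, I cis (chiral); N3 trans, I cis.
One of these lacks any improper symmetry element and so occurs as an enantiomeric pair, giving 3 + 1 = 4 stereoisomers in total.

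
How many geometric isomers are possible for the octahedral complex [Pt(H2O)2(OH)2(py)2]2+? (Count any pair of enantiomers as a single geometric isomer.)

The distinct arrangements are (5 in all): H2O trans, OH trans, py trans; H2O trans, OH cis, py cis; H2O cis, OH cis, py trans; H2O cis, OH cis, py cis (chiral); H2O cis, OH trans, py cis.

5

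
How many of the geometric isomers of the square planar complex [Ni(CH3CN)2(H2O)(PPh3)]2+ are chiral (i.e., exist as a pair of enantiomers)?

A square has two trans pairs of vertices; adjacent vertices are cis.
Working through the distinct placements yields 2 geometric isomers: CH3CN cis; CH3CN trans.
Each arrangement has an internal mirror plane or centre of symmetry, so none is chiral.

0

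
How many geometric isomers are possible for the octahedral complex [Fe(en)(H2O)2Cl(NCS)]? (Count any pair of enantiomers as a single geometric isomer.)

An octahedron has six vertices in three trans pairs; every non-trans pair is cis.
Each en is bidentate and must span two cis positions.
There are 4 geometric isomers: H2O cis (3 arrangements, 2 chiral); H2O trans.

4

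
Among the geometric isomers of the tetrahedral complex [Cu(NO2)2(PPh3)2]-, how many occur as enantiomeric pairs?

0

In a tetrahedral complex all four positions are equivalent and every pair of ligands is adjacent — there is no cis/trans distinction.
Only one geometric arrangement is possible.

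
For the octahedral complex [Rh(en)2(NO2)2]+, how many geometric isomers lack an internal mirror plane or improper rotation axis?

Each en is bidentate and must span two cis positions.
Systematic placement gives 2 geometric isomers: NO2 trans; NO2 cis (chiral).
One of these lacks any improper symmetry element and so occurs as an enantiomeric pair, giving 2 + 1 = 3 stereoisomers in total.

1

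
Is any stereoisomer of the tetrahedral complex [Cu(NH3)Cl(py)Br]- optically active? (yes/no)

yes

In a tetrahedral complex all four positions are equivalent and every pair of ligands is adjacent — there is no cis/trans distinction.
Only one geometric arrangement is possible; it has no improper symmetry element, so it exists as a pair of enantiomers (2 stereoisomers).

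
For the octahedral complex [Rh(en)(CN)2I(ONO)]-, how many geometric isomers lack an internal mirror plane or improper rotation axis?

The six octahedral sites form three mutually perpendicular trans pairs.
Each en is bidentate and must span two cis positions.
Working through the distinct placements yields 4 geometric isomers: CN trans; CN cis (3 arrangements, 2 chiral).
Of these, 2 lack any improper symmetry element and so occur as enantiomeric pairs, giving 4 + 2 = 6 stereoisomers in total.

2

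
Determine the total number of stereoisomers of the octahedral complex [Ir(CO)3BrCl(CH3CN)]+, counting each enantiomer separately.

There are 4 geometric isomers: CO mer (3 arrangements); CO fac (chiral).
One of these lacks any improper symmetry element and so occurs as an enantiomeric pair, giving 4 + 1 = 5 stereoisomers in total.

5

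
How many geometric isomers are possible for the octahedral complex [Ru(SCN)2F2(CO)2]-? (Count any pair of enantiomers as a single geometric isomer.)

5

In an octahedral complex each vertex has one trans partner and four cis neighbours.
Systematic placement gives 5 geometric isomers: SCN trans, F trans, CO trans; SCN cis, F cis, CO trans; SCN trans, F cis, CO cis; SCN cis, F cis, CO cis (chiral); SCN cis, F trans, CO cis.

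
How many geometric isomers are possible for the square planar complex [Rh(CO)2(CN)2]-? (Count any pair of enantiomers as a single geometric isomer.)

2

A square has two trans pairs of vertices; adjacent vertices are cis.
There are 2 geometric isomers: CO cis; CO trans.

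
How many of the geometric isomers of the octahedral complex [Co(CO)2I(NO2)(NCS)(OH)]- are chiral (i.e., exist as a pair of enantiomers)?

In an octahedral complex each vertex has one trans partner and four cis neighbours.
Systematic enumeration (placing each ligand type in turn and discarding arrangements equivalent by rotation or reflection) gives 9 geometric isomers.
Of these, 6 lack any improper symmetry element and so occur as enantiomeric pairs, giving 9 + 6 = 15 stereoisomers in total.

6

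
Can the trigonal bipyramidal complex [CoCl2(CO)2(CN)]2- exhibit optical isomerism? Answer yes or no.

In a trigonal bipyramid the two axial positions differ from the three equatorial ones.
Exhaustive case analysis gives 5 geometric isomers.
One of these lacks any improper symmetry element and so occurs as an enantiomeric pair, giving 5 + 1 = 6 stereoisomers in total.

yes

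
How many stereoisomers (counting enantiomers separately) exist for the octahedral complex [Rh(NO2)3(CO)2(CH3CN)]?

3

There are 3 geometric isomers: NO2 mer, CO cis; NO2 mer, CO trans; NO2 fac, CO cis.
Each arrangement has an internal mirror plane or centre of symmetry, so none is chiral.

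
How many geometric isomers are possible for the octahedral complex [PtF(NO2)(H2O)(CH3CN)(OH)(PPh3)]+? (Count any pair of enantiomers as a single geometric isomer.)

15

Systematic enumeration (placing each ligand type in turn and discarding arrangements equivalent by rotation or reflection) gives 15 geometric isomers.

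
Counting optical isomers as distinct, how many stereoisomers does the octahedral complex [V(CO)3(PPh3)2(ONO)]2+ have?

An octahedron has six vertices in three trans pairs; every non-trans pair is cis.
The distinct arrangements are (3 in all): CO mer, PPh3 trans; CO mer, PPh3 cis; CO fac, PPh3 cis.
Each arrangement has an internal mirror plane or centre of symmetry, so none is chiral.

3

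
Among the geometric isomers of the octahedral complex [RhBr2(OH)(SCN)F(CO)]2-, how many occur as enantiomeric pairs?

Placing the ligands in turn and identifying arrangements related by rotation or reflection leaves 9 distinct geometric isomers.
Of these, 6 lack any improper symmetry element and so occur as enantiomeric pairs, giving 9 + 6 = 15 stereoisomers in total.

6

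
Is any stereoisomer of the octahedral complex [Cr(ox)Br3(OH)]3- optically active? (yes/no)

Each ox is bidentate and must span two cis positions.
The distinct arrangements are (2 in all): Br mer; Br fac.
Each arrangement has an internal mirror plane or centre of symmetry, so none is chiral.

no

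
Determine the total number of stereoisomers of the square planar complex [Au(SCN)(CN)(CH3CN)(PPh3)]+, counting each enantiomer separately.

In a square planar complex each vertex has one trans partner and two cis neighbours.
The distinct arrangements are (3 in all): (CH3CN/PPh3 trans, CN/SCN trans); (CH3CN/SCN trans, CN/PPh3 trans); (CH3CN/CN trans, PPh3/SCN trans).
Each arrangement has an internal mirror plane or centre of symmetry, so none is chiral.

3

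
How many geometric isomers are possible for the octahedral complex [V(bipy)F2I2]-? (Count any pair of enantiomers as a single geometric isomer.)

An octahedron has six vertices in three trans pairs; every non-trans pair is cis.
Each bipy is bidentate and must span two cis positions.
Systematic placement gives 3 geometric isomers: F trans, I cis; F cis, I cis (chiral); F cis, I trans.

3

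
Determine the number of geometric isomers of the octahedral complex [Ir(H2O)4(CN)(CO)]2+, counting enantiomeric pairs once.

2

In an octahedral complex each vertex has one trans partner and four cis neighbours.
There are 2 geometric isomers: CN and CO mutually trans; CN and CO mutually cis.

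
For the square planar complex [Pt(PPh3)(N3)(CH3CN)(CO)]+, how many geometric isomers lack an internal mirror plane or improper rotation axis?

The distinct arrangements are (3 in all): (CH3CN/N3 trans, CO/PPh3 trans); (CH3CN/PPh3 trans, CO/N3 trans); (CH3CN/CO trans, N3/PPh3 trans).
Each arrangement has an internal mirror plane or centre of symmetry, so none is chiral.

0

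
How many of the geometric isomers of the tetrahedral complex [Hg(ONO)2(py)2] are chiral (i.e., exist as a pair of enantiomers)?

In a tetrahedral complex all four positions are equivalent and every pair of ligands is adjacent — there is no cis/trans distinction.
Only one geometric arrangement is possible.

0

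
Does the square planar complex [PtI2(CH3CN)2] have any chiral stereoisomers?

no

In a square planar complex each vertex has one trans partner and two cis neighbours.
There are 2 geometric isomers: I cis; I trans.
Each arrangement has an internal mirror plane or centre of symmetry, so none is chiral.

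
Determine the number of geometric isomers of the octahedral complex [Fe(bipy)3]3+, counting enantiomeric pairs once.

1

The six octahedral sites form three mutually perpendicular trans pairs.
Each bipy is bidentate and must span two cis positions.
Only one geometric arrangement is possible; it has no improper symmetry element, so it exists as a pair of enantiomers (2 stereoisomers).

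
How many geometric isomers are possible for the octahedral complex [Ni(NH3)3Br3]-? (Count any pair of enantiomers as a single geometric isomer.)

2

Working through the distinct placements yields 2 geometric isomers: NH3 mer; NH3 fac.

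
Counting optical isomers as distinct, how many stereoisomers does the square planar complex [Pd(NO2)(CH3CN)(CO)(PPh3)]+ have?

3

In a square planar complex each vertex has one trans partner and two cis neighbours.
Working through the distinct placements yields 3 geometric isomers: (CH3CN/NO2 trans, CO/PPh3 trans); (CH3CN/PPh3 trans, CO/NO2 trans); (CH3CN/CO trans, NO2/PPh3 trans).
Each arrangement has an internal mirror plane or centre of symmetry, so none is chiral.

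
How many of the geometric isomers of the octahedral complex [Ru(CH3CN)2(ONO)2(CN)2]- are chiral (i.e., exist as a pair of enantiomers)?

1

There are 5 geometric isomers: CH3CN trans, ONO trans, CN trans; CH3CN trans, ONO cis, CN cis; CH3CN cis, ONO trans, CN cis; CH3CN cis, ONO cis, CN cis (chiral); CH3CN cis, ONO cis, CN trans.
One of these lacks any improper symmetry element and so occurs as an enantiomeric pair, giving 5 + 1 = 6 stereoisomers in total.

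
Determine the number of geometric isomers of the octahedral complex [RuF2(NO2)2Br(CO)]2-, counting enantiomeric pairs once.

6

In an octahedral complex each vertex has one trans partner and four cis neighbours.
The distinct arrangements are (6 in all): F trans, NO2 trans; F cis, NO2 cis (3 arrangements, 2 chiral); F cis, NO2 trans; F trans, NO2 cis.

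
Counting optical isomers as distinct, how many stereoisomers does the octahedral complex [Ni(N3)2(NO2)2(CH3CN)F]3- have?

8

The six octahedral sites form three mutually perpendicular trans pairs.
Working through the distinct placements yields 6 geometric isomers: N3 trans, NO2 trans; N3 cis, NO2 cis (3 arrangements, 2 chiral); N3 cis, NO2 trans; N3 trans, NO2 cis.
Of these, 2 lack any improper symmetry element and so occur as enantiomeric pairs, giving 6 + 2 = 8 stereoisomers in total.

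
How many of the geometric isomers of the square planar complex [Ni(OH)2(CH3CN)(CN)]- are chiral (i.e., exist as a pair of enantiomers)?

There are 2 geometric isomers: OH cis; OH trans.
Each arrangement has an internal mirror plane or centre of symmetry, so none is chiral.

0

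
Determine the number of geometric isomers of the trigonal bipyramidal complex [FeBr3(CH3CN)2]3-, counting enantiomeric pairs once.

A trigonal bipyramid has two axial and three equatorial sites, which are chemically inequivalent.
There are 3 geometric isomers: CH3CN both equatorial; CH3CN one axial, one equatorial; CH3CN both axial.

3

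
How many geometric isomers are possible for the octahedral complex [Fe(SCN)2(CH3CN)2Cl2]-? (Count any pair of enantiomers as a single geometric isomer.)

5

Working through the distinct placements yields 5 geometric isomers: SCN trans, CH3CN trans, Cl trans; SCN cis, CH3CN trans, Cl cis; SCN trans, CH3CN cis, Cl cis; SCN cis, CH3CN cis, Cl cis (chiral); SCN cis, CH3CN cis, Cl trans.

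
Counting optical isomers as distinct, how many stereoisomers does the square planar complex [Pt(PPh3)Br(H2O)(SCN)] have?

3

A square has two trans pairs of vertices; adjacent vertices are cis.
There are 3 geometric isomers: (Br/PPh3 trans, H2O/SCN trans); (Br/SCN trans, H2O/PPh3 trans); (Br/H2O trans, PPh3/SCN trans).
Each arrangement has an internal mirror plane or centre of symmetry, so none is chiral.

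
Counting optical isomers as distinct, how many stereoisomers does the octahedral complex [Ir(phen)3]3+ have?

2

The six octahedral sites form three mutually perpendicular trans pairs.
Each phen is bidentate and must span two cis positions.
Only one geometric arrangement is possible; it has no improper symmetry element, so it exists as a pair of enantiomers (2 stereoisomers).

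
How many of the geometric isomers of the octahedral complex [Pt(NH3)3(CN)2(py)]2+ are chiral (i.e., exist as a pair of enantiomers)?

The six octahedral sites form three mutually perpendicular trans pairs.
Working through the distinct placements yields 3 geometric isomers: NH3 mer, CN trans; NH3 fac, CN cis; NH3 mer, CN cis.
Each arrangement has an internal mirror plane or centre of symmetry, so none is chiral.

0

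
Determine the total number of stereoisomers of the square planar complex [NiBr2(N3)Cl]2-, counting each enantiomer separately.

A square has two trans pairs of vertices; adjacent vertices are cis.
Working through the distinct placements yields 2 geometric isomers: Br cis; Br trans.
Each arrangement has an internal mirror plane or centre of symmetry, so none is chiral.

2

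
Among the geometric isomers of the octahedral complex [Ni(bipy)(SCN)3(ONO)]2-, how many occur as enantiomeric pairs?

0

Each bipy is bidentate and must span two cis positions.
Working through the distinct placements yields 2 geometric isomers: SCN fac; SCN mer.
Each arrangement has an internal mirror plane or centre of symmetry, so none is chiral.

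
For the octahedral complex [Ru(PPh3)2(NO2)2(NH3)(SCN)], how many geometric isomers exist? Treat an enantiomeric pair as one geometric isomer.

Working through the distinct placements yields 6 geometric isomers: PPh3 cis, NO2 cis (3 arrangements, 2 chiral); PPh3 trans, NO2 cis; PPh3 cis, NO2 trans; PPh3 trans, NO2 trans.

6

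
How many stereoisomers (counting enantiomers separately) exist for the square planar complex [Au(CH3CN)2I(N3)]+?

A square has two trans pairs of vertices; adjacent vertices are cis.
The distinct arrangements are (2 in all): CH3CN cis; CH3CN trans.
Each arrangement has an internal mirror plane or centre of symmetry, so none is chiral.

2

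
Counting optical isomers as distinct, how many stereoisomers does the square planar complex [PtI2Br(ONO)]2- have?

The distinct arrangements are (2 in all): I cis; I trans.
Each arrangement has an internal mirror plane or centre of symmetry, so none is chiral.

2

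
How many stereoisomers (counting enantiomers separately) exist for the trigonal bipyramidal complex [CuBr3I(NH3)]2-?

4

In a trigonal bipyramid the two axial positions differ from the three equatorial ones.
There are 4 geometric isomers: I equatorial, NH3 equatorial; I axial, NH3 equatorial; I equatorial, NH3 axial; I axial, NH3 axial.
Each arrangement has an internal mirror plane or centre of symmetry, so none is chiral.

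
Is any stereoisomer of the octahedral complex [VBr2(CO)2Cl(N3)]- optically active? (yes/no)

yes

Working through the distinct placements yields 6 geometric isomers: Br trans, CO trans; Br trans, CO cis; Br cis, CO cis (3 arrangements, 2 chiral); Br cis, CO trans.
Of these, 2 lack any improper symmetry element and so occur as enantiomeric pairs, giving 6 + 2 = 8 stereoisomers in total.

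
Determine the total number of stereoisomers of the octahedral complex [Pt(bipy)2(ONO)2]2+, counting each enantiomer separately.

3

In an octahedral complex each vertex has one trans partner and four cis neighbours.
Each bipy is bidentate and must span two cis positions.
Working through the distinct placements yields 2 geometric isomers: ONO trans; ONO cis (chiral).
One of these lacks any improper symmetry element and so occurs as an enantiomeric pair, giving 2 + 1 = 3 stereoisomers in total.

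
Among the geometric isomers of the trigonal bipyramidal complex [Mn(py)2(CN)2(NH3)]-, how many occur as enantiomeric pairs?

1

A trigonal bipyramid has two axial and three equatorial sites, which are chemically inequivalent.
Exhaustive case analysis gives 5 geometric isomers.
One of these lacks any improper symmetry element and so occurs as an enantiomeric pair, giving 5 + 1 = 6 stereoisomers in total.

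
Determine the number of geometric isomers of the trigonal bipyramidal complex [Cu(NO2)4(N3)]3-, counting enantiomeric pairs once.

Systematic placement gives 2 geometric isomers: N3 axial; N3 equatorial.

2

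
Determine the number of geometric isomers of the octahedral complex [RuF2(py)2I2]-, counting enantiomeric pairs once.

5

An octahedron has six vertices in three trans pairs; every non-trans pair is cis.
Working through the distinct placements yields 5 geometric isomers: F trans, py trans, I trans; F trans, py cis, I cis; F cis, py trans, I cis; F cis, py cis, I cis (chiral); F cis, py cis, I trans.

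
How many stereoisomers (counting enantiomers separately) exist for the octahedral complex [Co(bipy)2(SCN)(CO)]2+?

The six octahedral sites form three mutually perpendicular trans pairs.
Each bipy is bidentate and must span two cis positions.
There are 2 geometric isomers: SCN and CO mutually trans; SCN and CO mutually cis (chiral).
One of these lacks any improper symmetry element and so occurs as an enantiomeric pair, giving 2 + 1 = 3 stereoisomers in total.

3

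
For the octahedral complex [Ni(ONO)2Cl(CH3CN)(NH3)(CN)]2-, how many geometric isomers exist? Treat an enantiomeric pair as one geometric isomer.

9

In an octahedral complex each vertex has one trans partner and four cis neighbours.
Placing the ligands in turn and identifying arrangements related by rotation or reflection leaves 9 distinct geometric isomers.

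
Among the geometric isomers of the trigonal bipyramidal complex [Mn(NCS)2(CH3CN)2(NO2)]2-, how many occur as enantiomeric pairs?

1

Placing the ligands in turn and identifying arrangements related by rotation or reflection leaves 5 distinct geometric isomers.
One of these lacks any improper symmetry element and so occurs as an enantiomeric pair, giving 5 + 1 = 6 stereoisomers in total.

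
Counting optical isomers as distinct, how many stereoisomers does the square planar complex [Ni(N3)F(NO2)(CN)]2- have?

3

In a square planar complex each vertex has one trans partner and two cis neighbours.
Working through the distinct placements yields 3 geometric isomers: (CN/N3 trans, F/NO2 trans); (CN/NO2 trans, F/N3 trans); (CN/F trans, N3/NO2 trans).
Each arrangement has an internal mirror plane or centre of symmetry, so none is chiral.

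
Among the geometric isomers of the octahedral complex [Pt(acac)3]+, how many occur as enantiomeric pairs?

1

The six octahedral sites form three mutually perpendicular trans pairs.
Each acac is bidentate and must span two cis positions.
Only one geometric arrangement is possible; it has no improper symmetry element, so it exists as a pair of enantiomers (2 stereoisomers).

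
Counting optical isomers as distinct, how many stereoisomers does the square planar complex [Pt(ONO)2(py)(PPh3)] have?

A square has two trans pairs of vertices; adjacent vertices are cis.
Systematic placement gives 2 geometric isomers: ONO cis; ONO trans.
Each arrangement has an internal mirror plane or centre of symmetry, so none is chiral.

2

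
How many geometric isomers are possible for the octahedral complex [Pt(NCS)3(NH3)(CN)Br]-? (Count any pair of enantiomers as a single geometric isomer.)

4

The six octahedral sites form three mutually perpendicular trans pairs.
Systematic placement gives 4 geometric isomers: NCS mer (3 arrangements); NCS fac (chiral).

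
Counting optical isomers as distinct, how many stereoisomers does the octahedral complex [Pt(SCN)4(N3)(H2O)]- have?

Working through the distinct placements yields 2 geometric isomers: N3 and H2O mutually trans; N3 and H2O mutually cis.
Each arrangement has an internal mirror plane or centre of symmetry, so none is chiral.

2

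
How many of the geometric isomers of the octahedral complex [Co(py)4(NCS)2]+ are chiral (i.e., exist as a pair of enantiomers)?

0

The six octahedral sites form three mutually perpendicular trans pairs.
The distinct arrangements are (2 in all): NCS trans; NCS cis.
Each arrangement has an internal mirror plane or centre of symmetry, so none is chiral.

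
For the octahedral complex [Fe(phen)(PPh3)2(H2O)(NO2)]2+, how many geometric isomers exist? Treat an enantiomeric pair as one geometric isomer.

Each phen is bidentate and must span two cis positions.
The distinct arrangements are (4 in all): PPh3 cis (3 arrangements, 2 chiral); PPh3 trans.

4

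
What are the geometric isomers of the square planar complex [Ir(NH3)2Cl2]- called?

A square has two trans pairs of vertices; adjacent vertices are cis.
Working through the distinct placements yields 2 geometric isomers: NH3 cis; NH3 trans.

cis and trans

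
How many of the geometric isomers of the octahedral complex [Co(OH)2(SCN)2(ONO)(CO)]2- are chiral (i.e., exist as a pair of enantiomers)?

In an octahedral complex each vertex has one trans partner and four cis neighbours.
There are 6 geometric isomers: OH cis, SCN trans; OH cis, SCN cis (3 arrangements, 2 chiral); OH trans, SCN trans; OH trans, SCN cis.
Of these, 2 lack any improper symmetry element and so occur as enantiomeric pairs, giving 6 + 2 = 8 stereoisomers in total.

2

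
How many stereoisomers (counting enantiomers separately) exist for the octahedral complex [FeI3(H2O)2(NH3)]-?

In an octahedral complex each vertex has one trans partner and four cis neighbours.
There are 3 geometric isomers: I mer, H2O trans; I fac, H2O cis; I mer, H2O cis.
Each arrangement has an internal mirror plane or centre of symmetry, so none is chiral.

3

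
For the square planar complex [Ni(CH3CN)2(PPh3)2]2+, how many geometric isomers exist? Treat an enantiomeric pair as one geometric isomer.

A square has two trans pairs of vertices; adjacent vertices are cis.
The distinct arrangements are (2 in all): CH3CN cis; CH3CN trans.

2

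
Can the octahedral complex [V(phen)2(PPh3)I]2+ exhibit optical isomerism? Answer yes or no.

Each phen is bidentate and must span two cis positions.
There are 2 geometric isomers: PPh3 and I mutually trans; PPh3 and I mutually cis (chiral).
One of these lacks any improper symmetry element and so occurs as an enantiomeric pair, giving 2 + 1 = 3 stereoisomers in total.

yes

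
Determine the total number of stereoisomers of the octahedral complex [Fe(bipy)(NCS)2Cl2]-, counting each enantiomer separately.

4

The six octahedral sites form three mutually perpendicular trans pairs.
Each bipy is bidentate and must span two cis positions.
Systematic placement gives 3 geometric isomers: NCS cis, Cl trans; NCS cis, Cl cis (chiral); NCS trans, Cl cis.
One of these lacks any improper symmetry element and so occurs as an enantiomeric pair, giving 3 + 1 = 4 stereoisomers in total.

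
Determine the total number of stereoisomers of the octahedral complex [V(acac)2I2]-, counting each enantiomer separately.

3

The six octahedral sites form three mutually perpendicular trans pairs.
Each acac is bidentate and must span two cis positions.
There are 2 geometric isomers: I trans; I cis (chiral).
One of these lacks any improper symmetry element and so occurs as an enantiomeric pair, giving 2 + 1 = 3 stereoisomers in total.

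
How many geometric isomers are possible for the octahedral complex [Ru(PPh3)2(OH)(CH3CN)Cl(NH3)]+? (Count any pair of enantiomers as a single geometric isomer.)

Exhaustive case analysis gives 9 geometric isomers.

9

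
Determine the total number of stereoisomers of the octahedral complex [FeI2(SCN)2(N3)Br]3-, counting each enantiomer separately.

8

An octahedron has six vertices in three trans pairs; every non-trans pair is cis.
Working through the distinct placements yields 6 geometric isomers: I cis, SCN trans; I cis, SCN cis (3 arrangements, 2 chiral); I trans, SCN trans; I trans, SCN cis.
Of these, 2 lack any improper symmetry element and so occur as enantiomeric pairs, giving 6 + 2 = 8 stereoisomers in total.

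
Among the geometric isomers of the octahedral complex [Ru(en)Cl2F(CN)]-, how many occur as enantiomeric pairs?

In an octahedral complex each vertex has one trans partner and four cis neighbours.
Each en is bidentate and must span two cis positions.
The distinct arrangements are (4 in all): Cl cis (3 arrangements, 2 chiral); Cl trans.
Of these, 2 lack any improper symmetry element and so occur as enantiomeric pairs, giving 4 + 2 = 6 stereoisomers in total.

2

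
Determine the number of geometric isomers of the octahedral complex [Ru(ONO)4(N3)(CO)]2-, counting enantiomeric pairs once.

The six octahedral sites form three mutually perpendicular trans pairs.
Systematic placement gives 2 geometric isomers: N3 and CO mutually trans; N3 and CO mutually cis.

2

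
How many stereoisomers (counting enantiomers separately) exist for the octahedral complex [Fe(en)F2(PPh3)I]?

The six octahedral sites form three mutually perpendicular trans pairs.
Each en is bidentate and must span two cis positions.
Working through the distinct placements yields 4 geometric isomers: F trans; F cis (3 arrangements, 2 chiral).
Of these, 2 lack any improper symmetry element and so occur as enantiomeric pairs, giving 4 + 2 = 6 stereoisomers in total.

6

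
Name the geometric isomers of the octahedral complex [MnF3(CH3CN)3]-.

The distinct arrangements are (2 in all): F mer; F fac.

fac and mer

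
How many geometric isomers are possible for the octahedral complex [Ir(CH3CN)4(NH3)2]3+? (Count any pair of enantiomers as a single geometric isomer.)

2

The six octahedral sites form three mutually perpendicular trans pairs.
Systematic placement gives 2 geometric isomers: NH3 trans; NH3 cis.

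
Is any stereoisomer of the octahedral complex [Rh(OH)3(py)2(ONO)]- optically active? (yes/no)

no

There are 3 geometric isomers: OH mer, py trans; OH mer, py cis; OH fac, py cis.
Each arrangement has an internal mirror plane or centre of symmetry, so none is chiral.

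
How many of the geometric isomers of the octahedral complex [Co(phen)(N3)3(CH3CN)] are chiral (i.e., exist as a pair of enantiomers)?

The six octahedral sites form three mutually perpendicular trans pairs.
Each phen is bidentate and must span two cis positions.
Systematic placement gives 2 geometric isomers: N3 fac; N3 mer.
Each arrangement has an internal mirror plane or centre of symmetry, so none is chiral.

0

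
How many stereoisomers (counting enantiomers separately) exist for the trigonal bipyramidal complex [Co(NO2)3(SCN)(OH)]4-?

Systematic placement gives 4 geometric isomers: SCN equatorial, OH equatorial; SCN equatorial, OH axial; SCN axial, OH equatorial; SCN axial, OH axial.
Each arrangement has an internal mirror plane or centre of symmetry, so none is chiral.

4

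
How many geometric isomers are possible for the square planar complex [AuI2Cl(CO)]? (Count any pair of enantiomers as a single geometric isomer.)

Working through the distinct placements yields 2 geometric isomers: I cis; I trans.

2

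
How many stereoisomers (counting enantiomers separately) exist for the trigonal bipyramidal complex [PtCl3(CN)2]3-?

3

A trigonal bipyramid has two axial and three equatorial sites, which are chemically inequivalent.
Systematic placement gives 3 geometric isomers: CN both axial; CN one axial, one equatorial; CN both equatorial.
Each arrangement has an internal mirror plane or centre of symmetry, so none is chiral.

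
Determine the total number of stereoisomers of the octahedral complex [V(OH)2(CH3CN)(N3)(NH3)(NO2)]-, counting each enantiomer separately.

The six octahedral sites form three mutually perpendicular trans pairs.
Exhaustive case analysis gives 9 geometric isomers.
Of these, 6 lack any improper symmetry element and so occur as enantiomeric pairs, giving 9 + 6 = 15 stereoisomers in total.

15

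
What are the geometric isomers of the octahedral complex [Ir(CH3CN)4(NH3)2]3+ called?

cis and trans

An octahedron has six vertices in three trans pairs; every non-trans pair is cis.
The distinct arrangements are (2 in all): NH3 trans; NH3 cis.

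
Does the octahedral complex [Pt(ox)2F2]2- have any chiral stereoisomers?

yes

Each ox is bidentate and must span two cis positions.
Systematic placement gives 2 geometric isomers: F trans; F cis (chiral).
One of these lacks any improper symmetry element and so occurs as an enantiomeric pair, giving 2 + 1 = 3 stereoisomers in total.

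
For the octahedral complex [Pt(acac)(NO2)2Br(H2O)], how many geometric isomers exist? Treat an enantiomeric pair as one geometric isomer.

4

The six octahedral sites form three mutually perpendicular trans pairs.
Each acac is bidentate and must span two cis positions.
The distinct arrangements are (4 in all): NO2 cis (3 arrangements, 2 chiral); NO2 trans.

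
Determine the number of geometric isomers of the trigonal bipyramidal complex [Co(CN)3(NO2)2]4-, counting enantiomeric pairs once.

There are 3 geometric isomers: NO2 both equatorial; NO2 one axial, one equatorial; NO2 both axial.

3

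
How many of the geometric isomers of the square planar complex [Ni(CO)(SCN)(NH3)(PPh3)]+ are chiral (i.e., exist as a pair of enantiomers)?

In a square planar complex each vertex has one trans partner and two cis neighbours.
Working through the distinct placements yields 3 geometric isomers: (CO/PPh3 trans, NH3/SCN trans); (CO/SCN trans, NH3/PPh3 trans); (CO/NH3 trans, PPh3/SCN trans).
Each arrangement has an internal mirror plane or centre of symmetry, so none is chiral.

0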